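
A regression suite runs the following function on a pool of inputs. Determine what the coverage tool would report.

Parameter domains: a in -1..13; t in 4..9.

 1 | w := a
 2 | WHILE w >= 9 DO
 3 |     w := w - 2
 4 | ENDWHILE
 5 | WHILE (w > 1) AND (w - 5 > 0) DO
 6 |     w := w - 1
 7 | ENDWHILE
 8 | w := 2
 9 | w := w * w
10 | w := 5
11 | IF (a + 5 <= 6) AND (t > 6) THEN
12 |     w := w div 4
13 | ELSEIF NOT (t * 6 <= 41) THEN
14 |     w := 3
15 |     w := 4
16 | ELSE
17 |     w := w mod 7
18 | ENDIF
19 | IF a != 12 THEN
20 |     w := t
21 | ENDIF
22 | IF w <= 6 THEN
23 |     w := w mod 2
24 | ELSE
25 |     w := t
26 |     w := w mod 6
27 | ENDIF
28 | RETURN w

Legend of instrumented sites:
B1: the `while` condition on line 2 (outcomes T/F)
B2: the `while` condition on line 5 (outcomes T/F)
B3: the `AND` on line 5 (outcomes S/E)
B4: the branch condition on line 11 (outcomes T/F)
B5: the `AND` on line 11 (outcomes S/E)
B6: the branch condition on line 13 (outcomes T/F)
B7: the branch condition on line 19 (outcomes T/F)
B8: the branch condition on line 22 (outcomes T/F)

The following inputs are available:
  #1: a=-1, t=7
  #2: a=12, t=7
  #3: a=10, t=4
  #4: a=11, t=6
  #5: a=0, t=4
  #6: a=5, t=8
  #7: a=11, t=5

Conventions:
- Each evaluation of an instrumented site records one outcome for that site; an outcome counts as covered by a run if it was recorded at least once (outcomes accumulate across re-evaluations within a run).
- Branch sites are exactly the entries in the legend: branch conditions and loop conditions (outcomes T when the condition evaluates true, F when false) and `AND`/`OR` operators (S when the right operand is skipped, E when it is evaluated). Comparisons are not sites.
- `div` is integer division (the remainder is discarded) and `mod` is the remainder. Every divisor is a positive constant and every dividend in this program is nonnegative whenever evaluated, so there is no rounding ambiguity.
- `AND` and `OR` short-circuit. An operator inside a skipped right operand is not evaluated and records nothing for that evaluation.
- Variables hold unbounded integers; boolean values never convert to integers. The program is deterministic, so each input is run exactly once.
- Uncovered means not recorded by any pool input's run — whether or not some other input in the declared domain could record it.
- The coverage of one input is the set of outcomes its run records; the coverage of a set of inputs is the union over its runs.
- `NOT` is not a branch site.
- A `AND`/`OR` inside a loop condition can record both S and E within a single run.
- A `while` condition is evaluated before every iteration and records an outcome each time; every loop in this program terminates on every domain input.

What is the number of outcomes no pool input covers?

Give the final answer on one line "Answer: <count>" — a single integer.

run #1 (a=-1, t=7) records B1=F, B2=F, B3=S, B4=T, B5=E, B7=T, B8=F
run #2 (a=12, t=7) records B1=T, B1=F, B2=T, B2=F, B3=E, B4=F, B5=S, B6=T, B7=F, B8=T
run #3 (a=10, t=4) records B1=T, B1=F, B2=T, B2=F, B3=E, B4=F, B5=S, B6=F, B7=T, B8=T
run #4 (a=11, t=6) records B1=T, B1=F, B2=T, B2=F, B3=E, B4=F, B5=S, B6=F, B7=T, B8=T
run #5 (a=0, t=4) records B1=F, B2=F, B3=S, B4=F, B5=E, B6=F, B7=T, B8=T
run #6 (a=5, t=8) records B1=F, B2=F, B3=E, B4=F, B5=S, B6=T, B7=T, B8=F
run #7 (a=11, t=5) records B1=T, B1=F, B2=T, B2=F, B3=E, B4=F, B5=S, B6=F, B7=T, B8=T
union over the pool: B1=T, B1=F, B2=T, B2=F, B3=S, B3=E, B4=T, B4=F, B5=S, B5=E, B6=T, B6=F, B7=T, B7=F, B8=T, B8=F
uncovered (0 of 16): none

Answer: 0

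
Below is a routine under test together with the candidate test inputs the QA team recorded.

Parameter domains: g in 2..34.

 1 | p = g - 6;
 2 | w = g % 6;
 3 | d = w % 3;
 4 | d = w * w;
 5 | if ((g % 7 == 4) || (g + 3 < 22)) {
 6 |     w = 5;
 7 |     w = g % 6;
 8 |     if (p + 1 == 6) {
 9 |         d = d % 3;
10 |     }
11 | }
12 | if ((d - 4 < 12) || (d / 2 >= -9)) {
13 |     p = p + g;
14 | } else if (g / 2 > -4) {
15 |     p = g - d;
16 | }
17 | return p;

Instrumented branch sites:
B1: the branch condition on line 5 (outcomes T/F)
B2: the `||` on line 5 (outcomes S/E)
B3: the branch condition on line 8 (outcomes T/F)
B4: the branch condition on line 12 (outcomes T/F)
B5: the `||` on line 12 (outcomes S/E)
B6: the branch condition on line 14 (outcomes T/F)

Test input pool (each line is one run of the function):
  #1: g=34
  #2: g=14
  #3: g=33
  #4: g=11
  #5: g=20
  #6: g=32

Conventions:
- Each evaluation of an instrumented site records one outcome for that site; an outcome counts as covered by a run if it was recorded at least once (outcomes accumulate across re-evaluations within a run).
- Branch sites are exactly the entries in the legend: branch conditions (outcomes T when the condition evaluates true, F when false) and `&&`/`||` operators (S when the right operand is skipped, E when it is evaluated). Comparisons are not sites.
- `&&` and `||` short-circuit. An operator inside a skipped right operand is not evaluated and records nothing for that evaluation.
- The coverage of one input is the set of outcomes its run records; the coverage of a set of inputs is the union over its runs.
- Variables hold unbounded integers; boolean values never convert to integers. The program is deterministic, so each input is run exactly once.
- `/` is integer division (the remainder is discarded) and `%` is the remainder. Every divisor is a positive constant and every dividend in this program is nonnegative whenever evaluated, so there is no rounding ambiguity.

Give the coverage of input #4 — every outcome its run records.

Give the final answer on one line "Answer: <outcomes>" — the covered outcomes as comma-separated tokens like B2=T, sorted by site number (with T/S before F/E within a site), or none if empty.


Running input #4 (g=11), event by event:
  B2->S, B1->T, B3->T, B5->S, B4->T
deduplicating events, the covered set is: B1=T, B2=S, B3=T, B4=T, B5=S
Answer: B1=T, B2=S, B3=T, B4=T, B5=S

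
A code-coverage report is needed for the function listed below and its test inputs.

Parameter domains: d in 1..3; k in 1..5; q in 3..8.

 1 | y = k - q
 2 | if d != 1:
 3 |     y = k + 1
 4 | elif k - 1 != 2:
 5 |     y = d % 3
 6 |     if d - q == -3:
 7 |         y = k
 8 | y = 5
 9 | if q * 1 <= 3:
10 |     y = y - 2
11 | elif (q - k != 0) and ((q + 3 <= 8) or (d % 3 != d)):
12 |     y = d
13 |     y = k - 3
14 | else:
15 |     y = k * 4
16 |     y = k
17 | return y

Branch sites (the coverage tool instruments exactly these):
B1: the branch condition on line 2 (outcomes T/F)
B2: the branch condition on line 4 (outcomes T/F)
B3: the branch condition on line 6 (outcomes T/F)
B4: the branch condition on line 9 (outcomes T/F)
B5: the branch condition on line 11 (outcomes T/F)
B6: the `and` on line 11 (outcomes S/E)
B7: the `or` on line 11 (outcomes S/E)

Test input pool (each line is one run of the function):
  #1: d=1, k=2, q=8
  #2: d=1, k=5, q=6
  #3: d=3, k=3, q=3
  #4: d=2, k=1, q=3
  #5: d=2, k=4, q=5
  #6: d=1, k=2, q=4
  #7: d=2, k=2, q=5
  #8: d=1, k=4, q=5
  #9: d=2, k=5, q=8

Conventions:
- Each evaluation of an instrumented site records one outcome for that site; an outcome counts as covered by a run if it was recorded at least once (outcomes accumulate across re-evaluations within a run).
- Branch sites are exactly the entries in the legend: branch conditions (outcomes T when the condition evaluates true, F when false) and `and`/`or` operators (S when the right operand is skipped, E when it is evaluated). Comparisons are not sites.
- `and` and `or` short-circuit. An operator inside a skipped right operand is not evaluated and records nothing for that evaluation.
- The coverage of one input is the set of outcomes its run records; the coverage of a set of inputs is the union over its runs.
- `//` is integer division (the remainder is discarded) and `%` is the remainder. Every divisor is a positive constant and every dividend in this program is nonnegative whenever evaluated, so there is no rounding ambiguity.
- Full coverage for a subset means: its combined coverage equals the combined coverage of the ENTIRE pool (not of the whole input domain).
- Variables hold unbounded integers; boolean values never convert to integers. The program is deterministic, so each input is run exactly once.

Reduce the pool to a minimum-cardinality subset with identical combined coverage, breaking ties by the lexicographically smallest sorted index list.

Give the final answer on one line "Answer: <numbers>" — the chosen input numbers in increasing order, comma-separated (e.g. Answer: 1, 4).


#1 (d=1, k=2, q=8) -> B1->F, B2->T, B3->F, B4->F, B6->E, B7->E, B5->F; covered: B1=F, B2=T, B3=F, B4=F, B5=F, B6=E, B7=E
#2 (d=1, k=5, q=6) -> B1->F, B2->T, B3->F, B4->F, B6->E, B7->E, B5->F; covered: B1=F, B2=T, B3=F, B4=F, B5=F, B6=E, B7=E
#3 (d=3, k=3, q=3) -> B1->T, B4->T; covered: B1=T, B4=T
#4 (d=2, k=1, q=3) -> B1->T, B4->T; covered: B1=T, B4=T
#5 (d=2, k=4, q=5) -> B1->T, B4->F, B6->E, B7->S, B5->T; covered: B1=T, B4=F, B5=T, B6=E, B7=S
#6 (d=1, k=2, q=4) -> B1->F, B2->T, B3->T, B4->F, B6->E, B7->S, B5->T; covered: B1=F, B2=T, B3=T, B4=F, B5=T, B6=E, B7=S
#7 (d=2, k=2, q=5) -> B1->T, B4->F, B6->E, B7->S, B5->T; covered: B1=T, B4=F, B5=T, B6=E, B7=S
#8 (d=1, k=4, q=5) -> B1->F, B2->T, B3->F, B4->F, B6->E, B7->S, B5->T; covered: B1=F, B2=T, B3=F, B4=F, B5=T, B6=E, B7=S
#9 (d=2, k=5, q=8) -> B1->T, B4->F, B6->E, B7->E, B5->F; covered: B1=T, B4=F, B5=F, B6=E, B7=E
together the pool reaches 12 outcomes: B1=T, B1=F, B2=T, B3=T, B3=F, B4=T, B4=F, B5=T, B5=F, B6=E, B7=S, B7=E
size 1 is not enough: best union over all size-1 subsets is 7/12
size 2 is not enough: best union over all size-2 subsets is 10/12
size 3: inputs {1, 3, 6} cover all 12 outcomes, and no lexicographically smaller subset of this size does
Answer: 1, 3, 6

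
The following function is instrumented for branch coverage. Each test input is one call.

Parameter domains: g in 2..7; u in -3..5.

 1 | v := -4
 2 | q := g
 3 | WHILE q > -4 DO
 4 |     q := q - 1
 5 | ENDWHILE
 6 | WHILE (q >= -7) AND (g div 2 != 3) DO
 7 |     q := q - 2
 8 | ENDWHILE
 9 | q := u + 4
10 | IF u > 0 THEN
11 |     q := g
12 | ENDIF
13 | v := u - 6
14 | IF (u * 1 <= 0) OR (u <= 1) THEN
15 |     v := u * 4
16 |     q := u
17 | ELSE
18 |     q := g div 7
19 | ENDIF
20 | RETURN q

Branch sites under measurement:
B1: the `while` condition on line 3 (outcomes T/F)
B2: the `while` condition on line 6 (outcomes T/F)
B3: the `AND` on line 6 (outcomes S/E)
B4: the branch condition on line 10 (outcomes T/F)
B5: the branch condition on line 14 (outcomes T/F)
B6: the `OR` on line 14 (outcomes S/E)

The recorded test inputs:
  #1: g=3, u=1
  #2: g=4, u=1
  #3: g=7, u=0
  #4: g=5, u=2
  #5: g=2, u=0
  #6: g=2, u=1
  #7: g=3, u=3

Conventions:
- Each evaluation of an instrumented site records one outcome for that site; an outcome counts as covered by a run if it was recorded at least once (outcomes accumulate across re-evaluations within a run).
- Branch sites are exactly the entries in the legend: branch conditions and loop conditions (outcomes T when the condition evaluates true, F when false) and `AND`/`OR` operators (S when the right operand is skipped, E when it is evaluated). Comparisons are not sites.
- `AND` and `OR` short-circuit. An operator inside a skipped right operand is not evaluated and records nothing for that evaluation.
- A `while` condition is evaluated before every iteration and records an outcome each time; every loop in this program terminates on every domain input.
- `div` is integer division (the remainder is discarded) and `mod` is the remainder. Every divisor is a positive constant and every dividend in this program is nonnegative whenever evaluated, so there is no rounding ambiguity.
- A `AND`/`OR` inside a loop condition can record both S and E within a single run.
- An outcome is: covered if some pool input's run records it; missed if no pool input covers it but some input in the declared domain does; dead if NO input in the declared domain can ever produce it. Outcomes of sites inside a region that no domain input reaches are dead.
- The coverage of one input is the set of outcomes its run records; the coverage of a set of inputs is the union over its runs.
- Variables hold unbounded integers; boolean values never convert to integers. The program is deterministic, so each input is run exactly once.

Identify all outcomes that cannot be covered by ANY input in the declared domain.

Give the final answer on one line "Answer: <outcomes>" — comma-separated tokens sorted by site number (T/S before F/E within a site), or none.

checking every outcome against all 54 domain inputs:
  reachable outcomes have witnesses, e.g. B1=T (e.g. g=2, u=-3), B1=F (e.g. g=2, u=-3), B2=T (e.g. g=2, u=-3), B2=F (e.g. g=2, u=-3)

Answer: none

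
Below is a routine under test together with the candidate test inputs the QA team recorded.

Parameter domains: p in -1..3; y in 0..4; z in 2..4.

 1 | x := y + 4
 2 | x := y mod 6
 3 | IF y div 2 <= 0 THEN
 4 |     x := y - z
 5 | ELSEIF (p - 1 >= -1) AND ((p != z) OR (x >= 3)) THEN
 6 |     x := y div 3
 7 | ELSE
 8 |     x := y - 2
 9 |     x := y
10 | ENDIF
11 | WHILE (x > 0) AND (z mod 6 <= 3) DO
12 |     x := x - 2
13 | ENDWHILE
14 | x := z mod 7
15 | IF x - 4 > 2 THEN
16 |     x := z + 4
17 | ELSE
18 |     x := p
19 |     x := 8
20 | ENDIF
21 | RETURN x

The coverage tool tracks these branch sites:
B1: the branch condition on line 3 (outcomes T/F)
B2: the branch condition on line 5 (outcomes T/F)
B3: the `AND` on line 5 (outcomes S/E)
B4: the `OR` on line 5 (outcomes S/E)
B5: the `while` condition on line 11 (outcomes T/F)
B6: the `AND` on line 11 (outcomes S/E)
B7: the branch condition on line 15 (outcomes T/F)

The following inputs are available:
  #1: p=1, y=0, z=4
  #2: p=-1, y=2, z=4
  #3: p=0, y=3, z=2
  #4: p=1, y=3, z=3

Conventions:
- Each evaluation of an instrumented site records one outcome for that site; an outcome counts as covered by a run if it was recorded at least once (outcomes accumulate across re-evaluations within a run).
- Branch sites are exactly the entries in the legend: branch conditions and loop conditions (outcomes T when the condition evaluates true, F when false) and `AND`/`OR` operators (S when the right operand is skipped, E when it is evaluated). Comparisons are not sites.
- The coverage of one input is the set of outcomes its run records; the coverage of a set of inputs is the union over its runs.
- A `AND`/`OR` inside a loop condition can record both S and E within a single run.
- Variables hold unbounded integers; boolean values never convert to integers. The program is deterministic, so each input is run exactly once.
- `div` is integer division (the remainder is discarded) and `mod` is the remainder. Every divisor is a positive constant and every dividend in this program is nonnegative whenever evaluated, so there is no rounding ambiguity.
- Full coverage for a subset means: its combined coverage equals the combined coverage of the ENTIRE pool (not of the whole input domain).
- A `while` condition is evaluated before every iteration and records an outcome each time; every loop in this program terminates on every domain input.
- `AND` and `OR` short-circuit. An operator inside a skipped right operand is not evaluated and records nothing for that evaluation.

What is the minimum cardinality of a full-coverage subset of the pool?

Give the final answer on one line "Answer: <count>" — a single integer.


test 1 (p=1, y=0, z=4) hits B1=T, B5=F, B6=S, B7=F
test 2 (p=-1, y=2, z=4) hits B1=F, B2=F, B3=S, B5=F, B6=E, B7=F
test 3 (p=0, y=3, z=2) hits B1=F, B2=T, B3=E, B4=S, B5=T, B5=F, B6=S, B6=E, B7=F
test 4 (p=1, y=3, z=3) hits B1=F, B2=T, B3=E, B4=S, B5=T, B5=F, B6=S, B6=E, B7=F
pool-wide coverage (12 outcomes): B1=T, B1=F, B2=T, B2=F, B3=S, B3=E, B4=S, B5=T, B5=F, B6=S, B6=E, B7=F
no size-1 subset reaches all 12 outcomes (best union: 9/12)
no size-2 subset reaches all 12 outcomes (best union: 11/12)
inputs {1, 2, 3} (size 3) cover everything; no size-3 subset with a lexicographically smaller index list covers all 12
Answer: 3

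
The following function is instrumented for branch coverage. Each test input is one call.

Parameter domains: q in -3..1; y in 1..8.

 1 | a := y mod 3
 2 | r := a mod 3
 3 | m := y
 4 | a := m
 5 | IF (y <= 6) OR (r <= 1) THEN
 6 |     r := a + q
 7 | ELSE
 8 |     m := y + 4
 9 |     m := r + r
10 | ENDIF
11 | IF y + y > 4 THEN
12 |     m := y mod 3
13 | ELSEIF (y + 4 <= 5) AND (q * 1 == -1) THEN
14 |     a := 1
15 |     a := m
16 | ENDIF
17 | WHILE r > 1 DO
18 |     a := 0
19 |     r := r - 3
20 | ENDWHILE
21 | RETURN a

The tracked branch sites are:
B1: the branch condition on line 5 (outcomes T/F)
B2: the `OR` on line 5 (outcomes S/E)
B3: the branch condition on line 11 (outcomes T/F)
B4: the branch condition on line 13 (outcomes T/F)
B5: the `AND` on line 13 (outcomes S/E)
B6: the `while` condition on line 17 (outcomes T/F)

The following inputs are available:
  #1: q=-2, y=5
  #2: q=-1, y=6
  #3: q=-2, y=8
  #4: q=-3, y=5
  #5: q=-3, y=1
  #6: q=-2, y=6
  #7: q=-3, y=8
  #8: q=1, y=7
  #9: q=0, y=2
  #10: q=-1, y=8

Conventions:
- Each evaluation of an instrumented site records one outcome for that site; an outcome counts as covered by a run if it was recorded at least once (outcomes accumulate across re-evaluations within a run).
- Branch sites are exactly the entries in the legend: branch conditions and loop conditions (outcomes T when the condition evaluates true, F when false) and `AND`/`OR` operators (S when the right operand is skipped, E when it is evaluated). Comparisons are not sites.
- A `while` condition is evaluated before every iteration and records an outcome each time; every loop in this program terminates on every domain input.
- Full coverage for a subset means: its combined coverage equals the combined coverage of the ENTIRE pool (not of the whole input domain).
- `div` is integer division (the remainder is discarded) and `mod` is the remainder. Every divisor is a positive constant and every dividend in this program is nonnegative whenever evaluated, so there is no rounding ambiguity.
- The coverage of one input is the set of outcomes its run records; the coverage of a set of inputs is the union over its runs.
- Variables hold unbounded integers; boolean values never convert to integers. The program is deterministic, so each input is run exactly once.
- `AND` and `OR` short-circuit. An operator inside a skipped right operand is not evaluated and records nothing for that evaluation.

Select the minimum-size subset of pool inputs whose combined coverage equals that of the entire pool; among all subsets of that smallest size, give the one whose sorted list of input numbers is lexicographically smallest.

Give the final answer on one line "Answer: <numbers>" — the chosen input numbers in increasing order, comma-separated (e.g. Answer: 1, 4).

#1 (q=-2, y=5) -> B2->S, B1->T, B3->T, B6->T, B6->F; covered: B1=T, B2=S, B3=T, B6=T, B6=F
#2 (q=-1, y=6) -> B2->S, B1->T, B3->T, B6->T, B6->T, B6->F; covered: B1=T, B2=S, B3=T, B6=T, B6=F
#3 (q=-2, y=8) -> B2->E, B1->F, B3->T, B6->T, B6->F; covered: B1=F, B2=E, B3=T, B6=T, B6=F
#4 (q=-3, y=5) -> B2->S, B1->T, B3->T, B6->T, B6->F; covered: B1=T, B2=S, B3=T, B6=T, B6=F
#5 (q=-3, y=1) -> B2->S, B1->T, B3->F, B5->E, B4->F, B6->F; covered: B1=T, B2=S, B3=F, B4=F, B5=E, B6=F
#6 (q=-2, y=6) -> B2->S, B1->T, B3->T, B6->T, B6->F; covered: B1=T, B2=S, B3=T, B6=T, B6=F
#7 (q=-3, y=8) -> B2->E, B1->F, B3->T, B6->T, B6->F; covered: B1=F, B2=E, B3=T, B6=T, B6=F
#8 (q=1, y=7) -> B2->E, B1->T, B3->T, B6->T, B6->T, B6->T, B6->F; covered: B1=T, B2=E, B3=T, B6=T, B6=F
#9 (q=0, y=2) -> B2->S, B1->T, B3->F, B5->S, B4->F, B6->T, B6->F; covered: B1=T, B2=S, B3=F, B4=F, B5=S, B6=T, B6=F
#10 (q=-1, y=8) -> B2->E, B1->F, B3->T, B6->T, B6->F; covered: B1=F, B2=E, B3=T, B6=T, B6=F
the full pool covers 11 outcomes: B1=T, B1=F, B2=S, B2=E, B3=T, B3=F, B4=F, B5=S, B5=E, B6=T, B6=F
checked all size-1 subsets: none covers 11 outcomes (max 7/11)
checked all size-2 subsets: none covers 11 outcomes (max 10/11)
at size 3, {3, 5, 9} reaches all 11 outcomes; every lexicographically earlier size-3 subset fails

Answer: 3, 5, 9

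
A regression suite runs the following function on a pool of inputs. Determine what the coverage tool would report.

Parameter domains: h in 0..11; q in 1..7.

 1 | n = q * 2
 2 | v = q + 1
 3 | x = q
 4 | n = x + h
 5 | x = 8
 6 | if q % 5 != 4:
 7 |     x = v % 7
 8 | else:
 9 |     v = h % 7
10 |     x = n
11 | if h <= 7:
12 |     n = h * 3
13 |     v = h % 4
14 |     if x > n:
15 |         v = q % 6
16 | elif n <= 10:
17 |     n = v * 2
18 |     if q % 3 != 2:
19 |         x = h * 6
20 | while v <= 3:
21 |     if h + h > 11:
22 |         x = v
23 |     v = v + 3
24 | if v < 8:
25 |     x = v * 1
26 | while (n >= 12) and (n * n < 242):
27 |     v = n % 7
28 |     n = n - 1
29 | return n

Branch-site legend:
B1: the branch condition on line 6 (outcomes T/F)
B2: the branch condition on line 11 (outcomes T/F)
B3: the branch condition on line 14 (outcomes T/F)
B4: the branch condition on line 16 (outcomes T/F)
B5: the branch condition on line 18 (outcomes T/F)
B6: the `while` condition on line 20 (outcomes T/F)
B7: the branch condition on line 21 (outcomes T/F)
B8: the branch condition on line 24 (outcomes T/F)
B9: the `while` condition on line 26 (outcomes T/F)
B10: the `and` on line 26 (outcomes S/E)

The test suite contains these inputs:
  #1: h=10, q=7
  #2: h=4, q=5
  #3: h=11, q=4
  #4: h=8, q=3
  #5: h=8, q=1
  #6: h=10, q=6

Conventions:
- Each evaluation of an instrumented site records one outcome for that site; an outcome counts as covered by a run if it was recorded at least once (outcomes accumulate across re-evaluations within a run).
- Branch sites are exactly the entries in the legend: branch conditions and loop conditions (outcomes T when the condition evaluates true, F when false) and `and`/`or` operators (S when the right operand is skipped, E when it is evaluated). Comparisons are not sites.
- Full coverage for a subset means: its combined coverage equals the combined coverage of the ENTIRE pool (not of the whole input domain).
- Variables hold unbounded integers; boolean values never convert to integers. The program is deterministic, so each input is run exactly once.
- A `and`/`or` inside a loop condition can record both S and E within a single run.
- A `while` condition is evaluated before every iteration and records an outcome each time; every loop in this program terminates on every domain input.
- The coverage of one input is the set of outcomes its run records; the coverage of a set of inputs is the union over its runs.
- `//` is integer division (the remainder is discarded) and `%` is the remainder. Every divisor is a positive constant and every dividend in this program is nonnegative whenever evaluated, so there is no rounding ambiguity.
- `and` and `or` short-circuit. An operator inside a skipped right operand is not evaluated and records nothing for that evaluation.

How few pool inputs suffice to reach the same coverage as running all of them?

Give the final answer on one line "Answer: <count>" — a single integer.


input #1, h=10, q=7: outcomes B1=T, B2=F, B4=F, B6=F, B8=F, B9=F, B10=E
input #2, h=4, q=5: outcomes B1=T, B2=T, B3=F, B6=T, B6=F, B7=F, B8=T, B9=T, B9=F, B10=S, B10=E
input #3, h=11, q=4: outcomes B1=F, B2=F, B4=F, B6=F, B8=T, B9=T, B9=F, B10=S, B10=E
input #4, h=8, q=3: outcomes B1=T, B2=F, B4=F, B6=F, B8=T, B9=F, B10=S
input #5, h=8, q=1: outcomes B1=T, B2=F, B4=T, B5=T, B6=T, B6=F, B7=T, B8=T, B9=F, B10=S
input #6, h=10, q=6: outcomes B1=T, B2=F, B4=F, B6=F, B8=T, B9=F, B10=E
pool-wide coverage (18 outcomes): B1=T, B1=F, B2=T, B2=F, B3=F, B4=T, B4=F, B5=T, B6=T, B6=F, B7=T, B7=F, B8=T, B8=F, B9=T, B9=F, B10=S, B10=E
checked all size-1 subsets: none covers 18 outcomes (max 11/18)
checked all size-2 subsets: none covers 18 outcomes (max 15/18)
checked all size-3 subsets: none covers 18 outcomes (max 17/18)
the canonical winner is {1, 2, 3, 5}: size 4, full 18-outcome coverage, earliest index list among size-4 covers
Answer: 4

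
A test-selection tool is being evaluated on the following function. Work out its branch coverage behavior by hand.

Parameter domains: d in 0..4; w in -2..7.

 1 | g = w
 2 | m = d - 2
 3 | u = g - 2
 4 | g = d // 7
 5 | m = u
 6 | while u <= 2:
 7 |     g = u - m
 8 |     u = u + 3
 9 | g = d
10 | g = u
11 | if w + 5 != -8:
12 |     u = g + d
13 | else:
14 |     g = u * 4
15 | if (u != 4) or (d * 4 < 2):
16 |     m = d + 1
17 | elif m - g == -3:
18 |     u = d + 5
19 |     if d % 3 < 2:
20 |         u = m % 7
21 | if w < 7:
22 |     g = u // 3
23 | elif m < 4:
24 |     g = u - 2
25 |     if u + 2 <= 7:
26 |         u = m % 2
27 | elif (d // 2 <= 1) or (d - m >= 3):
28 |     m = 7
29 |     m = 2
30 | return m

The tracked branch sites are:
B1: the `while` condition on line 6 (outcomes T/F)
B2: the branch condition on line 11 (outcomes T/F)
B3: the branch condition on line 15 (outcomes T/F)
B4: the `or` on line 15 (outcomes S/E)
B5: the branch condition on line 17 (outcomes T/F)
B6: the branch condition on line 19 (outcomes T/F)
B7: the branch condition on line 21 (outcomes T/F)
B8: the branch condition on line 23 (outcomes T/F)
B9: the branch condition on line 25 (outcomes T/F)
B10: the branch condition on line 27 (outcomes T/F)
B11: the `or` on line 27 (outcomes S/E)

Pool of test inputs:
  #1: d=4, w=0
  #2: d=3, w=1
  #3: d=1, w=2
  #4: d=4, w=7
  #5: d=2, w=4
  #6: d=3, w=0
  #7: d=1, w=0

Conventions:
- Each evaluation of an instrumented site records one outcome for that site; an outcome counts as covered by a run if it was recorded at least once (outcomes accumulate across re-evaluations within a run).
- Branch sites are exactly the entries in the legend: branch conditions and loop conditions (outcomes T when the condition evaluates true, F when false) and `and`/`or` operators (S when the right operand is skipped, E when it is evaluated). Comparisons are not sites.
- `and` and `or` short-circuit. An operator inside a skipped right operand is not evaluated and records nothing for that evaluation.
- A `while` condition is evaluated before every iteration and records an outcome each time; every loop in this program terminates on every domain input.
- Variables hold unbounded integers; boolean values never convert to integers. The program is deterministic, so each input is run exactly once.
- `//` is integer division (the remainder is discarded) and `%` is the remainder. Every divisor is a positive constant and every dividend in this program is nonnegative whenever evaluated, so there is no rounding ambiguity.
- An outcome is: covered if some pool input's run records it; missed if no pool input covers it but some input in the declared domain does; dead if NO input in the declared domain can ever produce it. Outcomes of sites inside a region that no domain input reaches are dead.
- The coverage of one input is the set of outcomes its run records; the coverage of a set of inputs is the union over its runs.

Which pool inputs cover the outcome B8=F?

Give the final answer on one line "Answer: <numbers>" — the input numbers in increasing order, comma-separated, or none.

input #1 (d=4, w=0): never hits B8=F
input #2 (d=3, w=1): never hits B8=F
input #3 (d=1, w=2): never hits B8=F
input #4 (d=4, w=7): hits B8=F
input #5 (d=2, w=4): never hits B8=F
input #6 (d=3, w=0): never hits B8=F
input #7 (d=1, w=0): never hits B8=F

Answer: 4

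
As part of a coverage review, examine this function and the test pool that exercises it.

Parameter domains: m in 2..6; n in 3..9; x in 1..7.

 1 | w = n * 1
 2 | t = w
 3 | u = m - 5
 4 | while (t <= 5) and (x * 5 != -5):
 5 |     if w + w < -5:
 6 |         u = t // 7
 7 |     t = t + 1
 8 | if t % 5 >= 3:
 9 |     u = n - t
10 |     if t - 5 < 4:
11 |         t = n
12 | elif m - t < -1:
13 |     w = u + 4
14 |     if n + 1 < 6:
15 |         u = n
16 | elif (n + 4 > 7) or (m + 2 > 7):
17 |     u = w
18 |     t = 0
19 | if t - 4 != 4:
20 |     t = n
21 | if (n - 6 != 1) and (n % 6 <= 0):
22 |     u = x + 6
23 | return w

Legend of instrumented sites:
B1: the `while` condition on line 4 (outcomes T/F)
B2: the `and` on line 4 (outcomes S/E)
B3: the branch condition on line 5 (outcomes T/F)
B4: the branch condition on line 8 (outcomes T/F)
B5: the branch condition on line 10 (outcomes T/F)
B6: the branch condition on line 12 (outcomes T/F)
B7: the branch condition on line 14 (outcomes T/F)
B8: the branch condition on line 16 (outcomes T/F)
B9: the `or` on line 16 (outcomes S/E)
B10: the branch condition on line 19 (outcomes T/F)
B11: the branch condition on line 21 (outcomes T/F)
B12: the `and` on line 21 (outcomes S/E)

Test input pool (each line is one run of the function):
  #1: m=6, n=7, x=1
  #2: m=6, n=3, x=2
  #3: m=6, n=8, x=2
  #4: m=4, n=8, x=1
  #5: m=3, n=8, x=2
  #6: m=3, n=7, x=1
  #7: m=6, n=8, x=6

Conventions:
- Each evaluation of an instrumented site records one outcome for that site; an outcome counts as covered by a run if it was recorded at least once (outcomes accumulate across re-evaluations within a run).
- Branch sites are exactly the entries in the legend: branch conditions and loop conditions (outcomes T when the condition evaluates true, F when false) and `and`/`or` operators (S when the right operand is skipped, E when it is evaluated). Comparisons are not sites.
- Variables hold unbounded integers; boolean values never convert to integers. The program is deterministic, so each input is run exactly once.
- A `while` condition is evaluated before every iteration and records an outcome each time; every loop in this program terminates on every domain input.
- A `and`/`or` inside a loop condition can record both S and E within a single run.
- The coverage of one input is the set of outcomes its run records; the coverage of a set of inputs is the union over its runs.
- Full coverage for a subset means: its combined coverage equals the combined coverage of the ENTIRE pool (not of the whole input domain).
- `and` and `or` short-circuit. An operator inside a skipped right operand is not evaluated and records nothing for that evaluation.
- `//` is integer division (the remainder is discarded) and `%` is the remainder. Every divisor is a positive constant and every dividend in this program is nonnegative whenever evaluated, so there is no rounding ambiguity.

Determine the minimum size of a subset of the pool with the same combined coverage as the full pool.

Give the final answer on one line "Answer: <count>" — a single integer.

run #1 (m=6, n=7, x=1) records B1=F, B2=S, B4=F, B6=F, B8=T, B9=S, B10=T, B11=F, B12=S
run #2 (m=6, n=3, x=2) records B1=T, B1=F, B2=S, B2=E, B3=F, B4=F, B6=F, B8=T, B9=E, B10=T, B11=F, B12=E
run #3 (m=6, n=8, x=2) records B1=F, B2=S, B4=T, B5=T, B10=F, B11=F, B12=E
run #4 (m=4, n=8, x=1) records B1=F, B2=S, B4=T, B5=T, B10=F, B11=F, B12=E
run #5 (m=3, n=8, x=2) records B1=F, B2=S, B4=T, B5=T, B10=F, B11=F, B12=E
run #6 (m=3, n=7, x=1) records B1=F, B2=S, B4=F, B6=T, B7=F, B10=T, B11=F, B12=S
run #7 (m=6, n=8, x=6) records B1=F, B2=S, B4=T, B5=T, B10=F, B11=F, B12=E
the full pool covers 19 outcomes: B1=T, B1=F, B2=S, B2=E, B3=F, B4=T, B4=F, B5=T, B6=T, B6=F, B7=F, B8=T, B9=S, B9=E, B10=T, B10=F, B11=F, B12=S, B12=E
checked all size-1 subsets: none covers 19 outcomes (max 12/19)
checked all size-2 subsets: none covers 19 outcomes (max 15/19)
checked all size-3 subsets: none covers 19 outcomes (max 18/19)
at size 4, {1, 2, 3, 6} reaches all 19 outcomes; every lexicographically earlier size-4 subset fails

Answer: 4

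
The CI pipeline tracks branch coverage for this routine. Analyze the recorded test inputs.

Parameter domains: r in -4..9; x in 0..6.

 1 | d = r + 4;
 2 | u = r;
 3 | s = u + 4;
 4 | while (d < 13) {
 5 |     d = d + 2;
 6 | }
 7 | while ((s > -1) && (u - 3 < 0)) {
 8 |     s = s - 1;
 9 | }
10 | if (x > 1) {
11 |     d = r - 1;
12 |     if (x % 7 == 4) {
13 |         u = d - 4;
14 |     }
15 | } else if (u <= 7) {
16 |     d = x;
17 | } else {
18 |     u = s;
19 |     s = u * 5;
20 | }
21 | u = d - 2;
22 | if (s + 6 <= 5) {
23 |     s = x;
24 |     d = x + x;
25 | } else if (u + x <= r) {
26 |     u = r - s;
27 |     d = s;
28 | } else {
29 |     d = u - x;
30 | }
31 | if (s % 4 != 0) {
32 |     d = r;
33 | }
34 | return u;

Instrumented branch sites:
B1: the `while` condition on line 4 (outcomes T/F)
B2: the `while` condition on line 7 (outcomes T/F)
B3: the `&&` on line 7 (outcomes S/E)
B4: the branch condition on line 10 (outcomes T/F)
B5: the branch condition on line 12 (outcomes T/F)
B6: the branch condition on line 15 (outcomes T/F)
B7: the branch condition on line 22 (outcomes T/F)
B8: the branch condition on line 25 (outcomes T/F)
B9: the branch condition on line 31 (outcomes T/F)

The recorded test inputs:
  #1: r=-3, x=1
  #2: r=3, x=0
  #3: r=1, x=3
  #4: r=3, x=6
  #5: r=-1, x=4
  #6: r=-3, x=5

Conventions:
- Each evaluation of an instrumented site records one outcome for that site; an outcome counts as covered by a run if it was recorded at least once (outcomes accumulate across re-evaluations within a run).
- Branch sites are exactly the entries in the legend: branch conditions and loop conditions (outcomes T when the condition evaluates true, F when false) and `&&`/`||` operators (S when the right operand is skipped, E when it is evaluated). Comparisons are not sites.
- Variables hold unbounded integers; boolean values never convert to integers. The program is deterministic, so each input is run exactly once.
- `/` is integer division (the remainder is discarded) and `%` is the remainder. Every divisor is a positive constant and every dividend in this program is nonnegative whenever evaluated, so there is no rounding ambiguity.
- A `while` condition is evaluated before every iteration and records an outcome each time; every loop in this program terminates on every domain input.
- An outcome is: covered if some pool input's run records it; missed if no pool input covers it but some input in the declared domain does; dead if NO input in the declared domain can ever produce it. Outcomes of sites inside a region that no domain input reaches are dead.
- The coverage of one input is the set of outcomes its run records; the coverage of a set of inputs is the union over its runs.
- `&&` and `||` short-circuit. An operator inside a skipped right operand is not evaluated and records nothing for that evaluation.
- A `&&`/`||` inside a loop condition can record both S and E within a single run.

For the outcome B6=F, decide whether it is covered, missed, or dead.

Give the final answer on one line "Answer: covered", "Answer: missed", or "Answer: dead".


no pool input records B6=F
but domain input (r=8, x=0) does record it -> reachable, so missed
Answer: missed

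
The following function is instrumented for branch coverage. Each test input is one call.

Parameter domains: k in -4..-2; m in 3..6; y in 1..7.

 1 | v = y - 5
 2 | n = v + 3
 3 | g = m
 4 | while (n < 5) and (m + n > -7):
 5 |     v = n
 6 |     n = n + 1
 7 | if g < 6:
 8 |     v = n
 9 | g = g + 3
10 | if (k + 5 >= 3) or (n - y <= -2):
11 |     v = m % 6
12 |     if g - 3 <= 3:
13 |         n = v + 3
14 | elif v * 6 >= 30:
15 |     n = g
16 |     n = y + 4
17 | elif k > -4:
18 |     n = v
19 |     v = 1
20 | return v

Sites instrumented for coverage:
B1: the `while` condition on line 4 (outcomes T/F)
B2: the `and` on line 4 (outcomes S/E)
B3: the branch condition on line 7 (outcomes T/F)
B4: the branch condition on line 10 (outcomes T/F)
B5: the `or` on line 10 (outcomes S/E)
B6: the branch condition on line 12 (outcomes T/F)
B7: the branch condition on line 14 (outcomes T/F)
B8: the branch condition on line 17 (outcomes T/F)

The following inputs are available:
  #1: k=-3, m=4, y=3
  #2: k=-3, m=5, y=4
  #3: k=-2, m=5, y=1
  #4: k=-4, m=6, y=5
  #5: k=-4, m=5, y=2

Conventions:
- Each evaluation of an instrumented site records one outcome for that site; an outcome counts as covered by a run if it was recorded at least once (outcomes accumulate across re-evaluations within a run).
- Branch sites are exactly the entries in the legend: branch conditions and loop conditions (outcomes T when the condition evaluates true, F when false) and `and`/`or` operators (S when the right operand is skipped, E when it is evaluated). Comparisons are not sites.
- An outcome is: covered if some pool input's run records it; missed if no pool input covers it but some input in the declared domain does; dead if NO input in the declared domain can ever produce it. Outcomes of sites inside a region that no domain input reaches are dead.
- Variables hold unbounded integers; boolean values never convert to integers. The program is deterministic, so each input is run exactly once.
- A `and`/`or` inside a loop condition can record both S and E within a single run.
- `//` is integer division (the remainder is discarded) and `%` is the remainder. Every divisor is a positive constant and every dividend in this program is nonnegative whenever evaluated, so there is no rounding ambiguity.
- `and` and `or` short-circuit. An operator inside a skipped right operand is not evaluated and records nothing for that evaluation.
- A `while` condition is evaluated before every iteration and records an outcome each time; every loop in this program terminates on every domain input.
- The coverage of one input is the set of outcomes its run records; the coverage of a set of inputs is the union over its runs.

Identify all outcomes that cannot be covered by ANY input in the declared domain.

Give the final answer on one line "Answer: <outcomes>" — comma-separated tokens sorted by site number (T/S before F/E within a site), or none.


running all 84 domain inputs and tallying outcomes:
  reachable outcomes have witnesses, e.g. B1=T (e.g. k=-4, m=3, y=1), B1=F (e.g. k=-4, m=3, y=1), B2=S (e.g. k=-4, m=3, y=1), B2=E (e.g. k=-4, m=3, y=1)
Answer: none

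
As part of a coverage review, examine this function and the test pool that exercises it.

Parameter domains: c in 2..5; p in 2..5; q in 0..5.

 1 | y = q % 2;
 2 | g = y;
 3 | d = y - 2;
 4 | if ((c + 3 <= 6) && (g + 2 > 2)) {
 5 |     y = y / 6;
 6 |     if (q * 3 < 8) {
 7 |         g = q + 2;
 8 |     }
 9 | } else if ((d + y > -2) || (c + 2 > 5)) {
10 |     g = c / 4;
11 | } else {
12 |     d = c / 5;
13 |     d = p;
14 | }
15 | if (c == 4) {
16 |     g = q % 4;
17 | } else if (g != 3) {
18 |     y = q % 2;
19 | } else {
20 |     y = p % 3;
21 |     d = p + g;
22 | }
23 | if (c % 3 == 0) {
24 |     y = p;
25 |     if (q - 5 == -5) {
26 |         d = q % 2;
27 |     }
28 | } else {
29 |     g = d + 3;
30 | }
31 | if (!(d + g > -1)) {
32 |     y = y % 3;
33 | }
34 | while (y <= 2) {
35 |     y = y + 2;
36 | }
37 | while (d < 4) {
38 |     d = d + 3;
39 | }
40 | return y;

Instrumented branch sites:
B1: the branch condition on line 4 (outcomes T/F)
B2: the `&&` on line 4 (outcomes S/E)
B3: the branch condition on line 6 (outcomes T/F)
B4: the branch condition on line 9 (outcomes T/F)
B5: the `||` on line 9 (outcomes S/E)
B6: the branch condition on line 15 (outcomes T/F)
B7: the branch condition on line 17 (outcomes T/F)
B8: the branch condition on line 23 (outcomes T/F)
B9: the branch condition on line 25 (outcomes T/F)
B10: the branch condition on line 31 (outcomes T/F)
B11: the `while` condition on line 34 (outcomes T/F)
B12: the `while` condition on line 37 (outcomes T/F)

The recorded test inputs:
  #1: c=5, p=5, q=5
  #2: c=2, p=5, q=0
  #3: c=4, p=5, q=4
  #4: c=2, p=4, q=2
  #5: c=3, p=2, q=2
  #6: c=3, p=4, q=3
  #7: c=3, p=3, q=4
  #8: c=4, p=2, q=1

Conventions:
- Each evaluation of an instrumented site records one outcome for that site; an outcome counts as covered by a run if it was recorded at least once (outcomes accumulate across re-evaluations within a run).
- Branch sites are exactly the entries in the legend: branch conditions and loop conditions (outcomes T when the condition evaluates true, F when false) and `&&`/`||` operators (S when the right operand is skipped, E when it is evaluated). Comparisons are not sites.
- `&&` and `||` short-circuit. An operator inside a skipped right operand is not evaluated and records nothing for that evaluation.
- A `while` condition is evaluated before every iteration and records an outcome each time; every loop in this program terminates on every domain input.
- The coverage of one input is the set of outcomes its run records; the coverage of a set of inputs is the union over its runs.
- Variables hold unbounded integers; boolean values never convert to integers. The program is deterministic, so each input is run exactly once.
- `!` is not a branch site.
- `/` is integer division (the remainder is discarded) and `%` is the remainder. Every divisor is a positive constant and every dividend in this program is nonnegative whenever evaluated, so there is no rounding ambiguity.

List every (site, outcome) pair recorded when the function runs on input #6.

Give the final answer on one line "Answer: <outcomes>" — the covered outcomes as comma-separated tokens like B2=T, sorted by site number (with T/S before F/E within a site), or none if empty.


Event log for input #6 (c=3, p=4, q=3):
  B2->E, B1->T, B3->F, B6->F, B7->T, B8->T, B9->F, B10->F, B11->F, B12->T
  B12->T, B12->F
distinct outcomes covered: B1=T, B2=E, B3=F, B6=F, B7=T, B8=T, B9=F, B10=F, B11=F, B12=T, B12=F
Answer: B1=T, B2=E, B3=F, B6=F, B7=T, B8=T, B9=F, B10=F, B11=F, B12=T, B12=F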